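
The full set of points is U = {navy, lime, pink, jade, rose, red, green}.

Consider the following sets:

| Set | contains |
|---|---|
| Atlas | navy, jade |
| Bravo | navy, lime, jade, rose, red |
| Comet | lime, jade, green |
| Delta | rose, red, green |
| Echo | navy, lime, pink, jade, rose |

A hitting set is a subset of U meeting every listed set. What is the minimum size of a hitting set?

2

The 2 points {jade, red} hit every set.
The sets Atlas, Delta are pairwise disjoint, so any hitting set needs a separate point for each — at least 2. Hence 2 is optimal.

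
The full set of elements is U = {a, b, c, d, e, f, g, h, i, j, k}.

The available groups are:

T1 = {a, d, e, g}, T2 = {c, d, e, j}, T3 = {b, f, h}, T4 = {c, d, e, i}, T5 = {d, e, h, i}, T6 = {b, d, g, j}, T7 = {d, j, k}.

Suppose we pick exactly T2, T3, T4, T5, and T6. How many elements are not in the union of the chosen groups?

Union of T2, T3, T4, T5, T6 = {b, c, d, e, f, g, h, i, j}.
Not covered: a, k — 2 elements.

2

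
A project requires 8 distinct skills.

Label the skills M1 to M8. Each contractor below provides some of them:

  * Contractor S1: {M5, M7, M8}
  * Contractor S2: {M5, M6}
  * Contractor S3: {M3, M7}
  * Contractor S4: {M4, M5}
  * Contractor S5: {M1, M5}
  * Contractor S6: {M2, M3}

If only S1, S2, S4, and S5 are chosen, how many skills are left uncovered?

Union of S1, S2, S4, S5 = {M1, M4, M5, M6, M7, M8}.
Not covered: M2, M3 — 2 skills.

2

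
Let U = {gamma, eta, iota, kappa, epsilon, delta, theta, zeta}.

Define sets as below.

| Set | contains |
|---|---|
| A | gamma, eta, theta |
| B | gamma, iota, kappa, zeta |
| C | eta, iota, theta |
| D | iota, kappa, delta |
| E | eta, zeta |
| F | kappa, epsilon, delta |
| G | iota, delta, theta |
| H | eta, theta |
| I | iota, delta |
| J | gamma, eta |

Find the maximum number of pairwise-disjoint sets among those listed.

F, H are pairwise disjoint (F={kappa,epsilon,delta}; H={eta,theta}).
Every remaining set overlaps one of these, and no 3 of the listed sets are pairwise disjoint, so 2 is the maximum.

2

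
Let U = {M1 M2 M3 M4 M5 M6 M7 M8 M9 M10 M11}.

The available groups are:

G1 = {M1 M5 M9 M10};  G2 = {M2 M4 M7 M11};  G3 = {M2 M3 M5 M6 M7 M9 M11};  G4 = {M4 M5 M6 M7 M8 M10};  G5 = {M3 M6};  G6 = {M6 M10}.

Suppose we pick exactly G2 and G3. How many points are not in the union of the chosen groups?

Union of G2, G3 = {M2, M3, M4, M5, M6, M7, M9, M11}.
Not covered: M1, M8, M10 — 3 points.

3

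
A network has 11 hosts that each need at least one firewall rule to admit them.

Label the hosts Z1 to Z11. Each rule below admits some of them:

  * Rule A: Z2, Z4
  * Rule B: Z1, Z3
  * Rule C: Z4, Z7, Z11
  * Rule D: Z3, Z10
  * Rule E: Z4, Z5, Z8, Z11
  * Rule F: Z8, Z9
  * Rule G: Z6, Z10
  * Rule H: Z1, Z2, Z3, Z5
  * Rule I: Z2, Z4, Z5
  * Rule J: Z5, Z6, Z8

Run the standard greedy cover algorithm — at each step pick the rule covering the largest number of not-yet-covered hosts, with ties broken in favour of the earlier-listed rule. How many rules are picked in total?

Greedy: pick E (covers 4 new) → pick H (covers 3 new) → pick G (covers 2 new) → pick C (covers 1 new) → pick F (covers 1 new). Total picks: 5.
(The true minimum cover uses only 4 rules, so greedy is not optimal here.)

5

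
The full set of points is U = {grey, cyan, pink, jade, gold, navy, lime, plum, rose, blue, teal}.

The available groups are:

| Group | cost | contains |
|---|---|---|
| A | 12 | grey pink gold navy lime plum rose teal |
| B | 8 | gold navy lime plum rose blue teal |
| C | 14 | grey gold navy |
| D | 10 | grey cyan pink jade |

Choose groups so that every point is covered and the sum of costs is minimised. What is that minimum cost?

B, D together cover every point (B ∪ D = {grey, cyan, pink, jade, gold, navy, lime, plum, rose, blue, teal}); total cost 8 + 10 = 18.
No covering selection has total cost below 18.

18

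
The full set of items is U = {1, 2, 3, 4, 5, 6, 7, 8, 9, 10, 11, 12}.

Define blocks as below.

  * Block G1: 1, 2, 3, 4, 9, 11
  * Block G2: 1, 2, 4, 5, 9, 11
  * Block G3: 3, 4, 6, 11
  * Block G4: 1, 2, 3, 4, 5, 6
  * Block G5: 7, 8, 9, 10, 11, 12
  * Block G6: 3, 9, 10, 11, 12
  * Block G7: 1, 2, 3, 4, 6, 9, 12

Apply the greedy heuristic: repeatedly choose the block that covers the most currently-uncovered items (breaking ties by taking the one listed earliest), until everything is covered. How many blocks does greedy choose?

3

Greedy: pick G7 (covers 7 new) → pick G5 (covers 4 new) → pick G2 (covers 1 new). Total picks: 3.
(The true minimum cover uses only 2 blocks, so greedy is not optimal here.)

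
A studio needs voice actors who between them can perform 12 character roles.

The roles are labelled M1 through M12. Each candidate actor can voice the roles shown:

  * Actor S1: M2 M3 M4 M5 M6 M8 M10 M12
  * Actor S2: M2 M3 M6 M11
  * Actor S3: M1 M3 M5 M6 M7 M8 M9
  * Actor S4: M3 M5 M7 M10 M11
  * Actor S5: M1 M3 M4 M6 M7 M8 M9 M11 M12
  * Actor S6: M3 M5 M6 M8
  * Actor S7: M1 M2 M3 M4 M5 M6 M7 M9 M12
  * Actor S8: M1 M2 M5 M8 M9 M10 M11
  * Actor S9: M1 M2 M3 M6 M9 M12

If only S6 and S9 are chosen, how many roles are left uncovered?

Union of S6, S9 = {M1, M2, M3, M5, M6, M8, M9, M12}.
Not covered: M4, M7, M10, M11 — 4 roles.

4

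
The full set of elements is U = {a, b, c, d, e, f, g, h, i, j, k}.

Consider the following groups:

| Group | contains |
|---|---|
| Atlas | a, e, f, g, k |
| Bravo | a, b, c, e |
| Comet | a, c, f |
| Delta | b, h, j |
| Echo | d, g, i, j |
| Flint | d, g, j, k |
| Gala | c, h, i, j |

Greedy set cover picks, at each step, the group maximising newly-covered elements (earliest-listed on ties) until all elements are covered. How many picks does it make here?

4

Greedy: pick Atlas (covers 5 new) → pick Gala (covers 4 new) → pick Bravo (covers 1 new) → pick Echo (covers 1 new). Total picks: 4.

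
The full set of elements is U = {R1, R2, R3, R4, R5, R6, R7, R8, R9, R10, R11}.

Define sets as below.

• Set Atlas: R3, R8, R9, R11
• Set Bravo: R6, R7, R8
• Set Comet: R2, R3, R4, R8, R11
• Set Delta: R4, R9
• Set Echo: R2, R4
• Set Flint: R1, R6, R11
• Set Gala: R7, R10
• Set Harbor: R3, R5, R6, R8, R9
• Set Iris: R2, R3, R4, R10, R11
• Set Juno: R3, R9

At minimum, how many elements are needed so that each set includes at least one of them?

4

Take H = {R3, R4, R7, R11}. Each listed set contains at least one of these, so H is a hitting set of size 4.
The sets Echo, Flint, Gala, Juno are pairwise disjoint, so any hitting set needs a separate element for each — at least 4. Hence 4 is optimal.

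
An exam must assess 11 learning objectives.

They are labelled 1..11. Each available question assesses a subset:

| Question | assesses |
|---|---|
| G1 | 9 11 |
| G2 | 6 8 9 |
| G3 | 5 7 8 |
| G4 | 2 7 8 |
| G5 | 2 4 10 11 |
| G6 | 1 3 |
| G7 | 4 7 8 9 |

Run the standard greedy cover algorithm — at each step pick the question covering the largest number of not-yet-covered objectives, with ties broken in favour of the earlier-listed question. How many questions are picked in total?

4

Greedy: pick G5 (covers 4 new) → pick G2 (covers 3 new) → pick G3 (covers 2 new) → pick G6 (covers 2 new). Total picks: 4.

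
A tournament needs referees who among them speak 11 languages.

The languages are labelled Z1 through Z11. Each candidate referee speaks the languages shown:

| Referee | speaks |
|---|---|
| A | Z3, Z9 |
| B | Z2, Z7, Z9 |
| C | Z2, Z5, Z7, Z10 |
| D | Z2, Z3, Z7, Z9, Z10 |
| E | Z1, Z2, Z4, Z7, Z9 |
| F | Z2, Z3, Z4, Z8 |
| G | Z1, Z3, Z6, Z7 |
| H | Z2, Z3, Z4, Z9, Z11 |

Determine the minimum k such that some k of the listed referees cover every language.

4

Take {C, F, G, H}. Their union is {Z1, Z2, Z3, Z4, Z5, Z6, Z7, Z8, Z9, Z10, Z11}, which is all 11 languages.
Only F contains Z8, so F is forced; the remaining 7 languages need at least 3 more referees (each remaining referee adds at most 3) — so at least 4 referees are needed, and 4 is optimal.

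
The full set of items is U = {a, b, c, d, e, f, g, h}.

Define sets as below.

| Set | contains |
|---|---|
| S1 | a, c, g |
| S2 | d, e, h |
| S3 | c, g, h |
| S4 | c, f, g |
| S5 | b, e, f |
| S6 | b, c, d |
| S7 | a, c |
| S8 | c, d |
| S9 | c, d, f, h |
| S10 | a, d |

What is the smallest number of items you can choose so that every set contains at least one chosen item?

3

T = {c, d, f} meets every set (each contains at least one member of T), and |T| = 3.
The sets S3, S5, S10 are pairwise disjoint, so any hitting set needs a separate item for each — at least 3. Hence 3 is optimal.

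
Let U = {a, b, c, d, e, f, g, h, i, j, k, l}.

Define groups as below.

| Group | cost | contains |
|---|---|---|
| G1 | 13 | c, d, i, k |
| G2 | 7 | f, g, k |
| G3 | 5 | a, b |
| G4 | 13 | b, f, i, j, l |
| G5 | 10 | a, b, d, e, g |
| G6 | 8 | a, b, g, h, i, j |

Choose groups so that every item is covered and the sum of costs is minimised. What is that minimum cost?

G1, G4, G5, G6 together cover every item (G1 ∪ G4 ∪ G5 ∪ G6 = {a, b, c, d, e, f, g, h, i, j, k, l}); total cost 13 + 13 + 10 + 8 = 44.
The greedy pick G6, G2, G5, G1, G4 costs 51; no covering selection beats 44.

44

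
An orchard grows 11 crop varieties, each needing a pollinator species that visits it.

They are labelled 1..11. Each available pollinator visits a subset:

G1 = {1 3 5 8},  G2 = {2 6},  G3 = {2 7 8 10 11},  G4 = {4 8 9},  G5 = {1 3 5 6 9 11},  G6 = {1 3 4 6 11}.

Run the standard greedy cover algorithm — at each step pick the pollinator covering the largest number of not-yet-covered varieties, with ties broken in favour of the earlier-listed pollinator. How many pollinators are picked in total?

3

Greedy: pick G5 (covers 6 new) → pick G3 (covers 4 new) → pick G4 (covers 1 new). Total picks: 3.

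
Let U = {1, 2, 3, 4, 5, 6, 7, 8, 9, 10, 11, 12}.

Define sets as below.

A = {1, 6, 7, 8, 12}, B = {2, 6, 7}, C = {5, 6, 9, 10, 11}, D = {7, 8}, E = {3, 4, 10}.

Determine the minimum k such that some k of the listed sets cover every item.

A and B and C and E together: A ∪ B ∪ C ∪ E = {1, 2, 3, 4, 5, 6, 7, 8, 9, 10, 11, 12} — every item is covered.
Only B contains 2, so B is forced; the remaining 9 items need at least 3 more sets (each remaining set adds at most 4) — so at least 4 sets are needed, and 4 is optimal.

4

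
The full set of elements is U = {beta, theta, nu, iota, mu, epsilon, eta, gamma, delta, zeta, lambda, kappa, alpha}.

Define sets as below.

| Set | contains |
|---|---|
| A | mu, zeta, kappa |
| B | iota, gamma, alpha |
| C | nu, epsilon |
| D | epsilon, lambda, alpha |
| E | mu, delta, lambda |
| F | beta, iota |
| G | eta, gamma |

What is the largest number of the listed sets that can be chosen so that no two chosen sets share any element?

4

A, C, F, G are pairwise disjoint (A={mu,zeta,kappa}; C={nu,epsilon}; F={beta,iota}; G={eta,gamma}).
Every remaining set overlaps one of these, and no 5 of the listed sets are pairwise disjoint, so 4 is the maximum.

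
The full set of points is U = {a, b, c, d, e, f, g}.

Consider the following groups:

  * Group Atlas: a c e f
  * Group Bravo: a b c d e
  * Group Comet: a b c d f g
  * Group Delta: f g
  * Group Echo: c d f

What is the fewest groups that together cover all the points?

2

Atlas and Comet together: Atlas ∪ Comet = {a, b, c, d, e, f, g} — every point is covered.
No single group has all 7 points (the largest, Comet, has 6), so 2 is optimal.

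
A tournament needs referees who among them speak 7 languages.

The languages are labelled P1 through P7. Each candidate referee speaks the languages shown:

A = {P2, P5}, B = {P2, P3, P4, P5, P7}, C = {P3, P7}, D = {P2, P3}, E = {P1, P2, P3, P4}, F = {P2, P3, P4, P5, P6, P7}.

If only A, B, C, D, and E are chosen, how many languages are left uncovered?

1

Union of A, B, C, D, E = {P1, P2, P3, P4, P5, P7}.
Not covered: P6 — 1 language.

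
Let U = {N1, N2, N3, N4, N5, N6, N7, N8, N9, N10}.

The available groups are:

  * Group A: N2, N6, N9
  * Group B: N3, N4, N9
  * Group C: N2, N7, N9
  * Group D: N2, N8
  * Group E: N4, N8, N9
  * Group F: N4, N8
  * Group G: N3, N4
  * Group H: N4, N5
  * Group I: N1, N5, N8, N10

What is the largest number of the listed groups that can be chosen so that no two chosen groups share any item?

A, G, I are pairwise disjoint (A={N2,N6,N9}; G={N3,N4}; I={N1,N5,N8,N10}).
Every remaining group overlaps one of these, and no 4 of the listed groups are pairwise disjoint, so 3 is the maximum.

3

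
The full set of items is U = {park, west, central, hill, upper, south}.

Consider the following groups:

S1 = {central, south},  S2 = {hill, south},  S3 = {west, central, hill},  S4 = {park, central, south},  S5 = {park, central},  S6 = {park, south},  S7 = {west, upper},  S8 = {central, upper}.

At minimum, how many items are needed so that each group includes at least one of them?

The 3 items {west, central, south} hit every group.
The groups S2, S5, S7 are pairwise disjoint, so any hitting set needs a separate item for each — at least 3. Hence 3 is optimal.

3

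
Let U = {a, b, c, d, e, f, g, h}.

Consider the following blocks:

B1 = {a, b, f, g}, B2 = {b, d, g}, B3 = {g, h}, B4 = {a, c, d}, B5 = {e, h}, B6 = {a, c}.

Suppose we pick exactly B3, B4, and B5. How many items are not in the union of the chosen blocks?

2

Union of B3, B4, B5 = {a, c, d, e, g, h}.
Not covered: b, f — 2 items.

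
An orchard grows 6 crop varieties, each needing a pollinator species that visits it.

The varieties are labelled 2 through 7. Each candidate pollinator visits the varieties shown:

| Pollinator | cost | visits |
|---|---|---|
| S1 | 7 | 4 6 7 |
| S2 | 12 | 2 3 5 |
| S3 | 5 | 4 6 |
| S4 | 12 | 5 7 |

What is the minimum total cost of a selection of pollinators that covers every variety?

S1, S2 together cover every variety (S1 ∪ S2 = {2, 3, 4, 5, 6, 7}); total cost 7 + 12 = 19.
No covering selection has total cost below 19.

19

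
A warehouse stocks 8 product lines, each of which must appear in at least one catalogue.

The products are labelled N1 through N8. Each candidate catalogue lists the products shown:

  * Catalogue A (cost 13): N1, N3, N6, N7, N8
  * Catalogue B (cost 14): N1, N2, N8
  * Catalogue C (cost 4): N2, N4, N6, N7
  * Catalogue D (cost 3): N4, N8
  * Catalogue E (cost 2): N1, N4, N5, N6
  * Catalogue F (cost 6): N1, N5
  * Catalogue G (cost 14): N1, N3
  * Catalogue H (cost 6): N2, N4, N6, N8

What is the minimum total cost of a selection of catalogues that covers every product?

19

A, C, E together cover every product (A ∪ C ∪ E = {N1, N2, N3, N4, N5, N6, N7, N8}); total cost 13 + 4 + 2 = 19.
The greedy pick E, C, D, A costs 22; no covering selection beats 19.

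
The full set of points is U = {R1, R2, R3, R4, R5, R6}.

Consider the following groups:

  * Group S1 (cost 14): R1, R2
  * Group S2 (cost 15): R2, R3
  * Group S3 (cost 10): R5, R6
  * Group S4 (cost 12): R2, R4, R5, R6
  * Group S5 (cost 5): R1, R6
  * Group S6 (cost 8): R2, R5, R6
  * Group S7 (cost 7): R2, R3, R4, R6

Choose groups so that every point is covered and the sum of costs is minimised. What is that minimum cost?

20

S5, S6, S7 together cover every point (S5 ∪ S6 ∪ S7 = {R1, R2, R3, R4, R5, R6}); total cost 5 + 8 + 7 = 20.
No covering selection has total cost below 20.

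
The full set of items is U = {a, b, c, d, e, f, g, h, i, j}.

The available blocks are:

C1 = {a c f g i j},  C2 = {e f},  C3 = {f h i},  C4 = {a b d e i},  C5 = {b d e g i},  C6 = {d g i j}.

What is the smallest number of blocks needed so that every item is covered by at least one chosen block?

Take {C1, C3, C5}. Their union is {a, b, c, d, e, f, g, h, i, j}, which is all 10 items.
Only C1 contains c, so C1 is forced; the remaining 4 items need at least 2 more blocks (each remaining block adds at most 3) — so at least 3 blocks are needed, and 3 is optimal.

3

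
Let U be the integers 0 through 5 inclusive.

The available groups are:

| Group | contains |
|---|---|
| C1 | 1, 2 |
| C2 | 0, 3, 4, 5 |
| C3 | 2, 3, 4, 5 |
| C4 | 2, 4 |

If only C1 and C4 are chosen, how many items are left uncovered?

3

Union of C1, C4 = {1, 2, 4}.
Not covered: 0, 3, 5 — 3 items.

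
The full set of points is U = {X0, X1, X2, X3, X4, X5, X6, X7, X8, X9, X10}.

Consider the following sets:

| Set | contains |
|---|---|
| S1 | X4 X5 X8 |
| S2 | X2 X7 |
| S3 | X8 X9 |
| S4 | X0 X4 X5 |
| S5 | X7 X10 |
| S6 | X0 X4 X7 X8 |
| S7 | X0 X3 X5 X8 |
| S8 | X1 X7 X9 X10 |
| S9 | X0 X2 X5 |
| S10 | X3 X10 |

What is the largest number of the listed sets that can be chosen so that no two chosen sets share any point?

S2, S3, S4, S10 are pairwise disjoint (S2={X2,X7}; S3={X8,X9}; S4={X0,X4,X5}; S10={X3,X10}).
Every remaining set overlaps one of these, and no 5 of the listed sets are pairwise disjoint, so 4 is the maximum.

4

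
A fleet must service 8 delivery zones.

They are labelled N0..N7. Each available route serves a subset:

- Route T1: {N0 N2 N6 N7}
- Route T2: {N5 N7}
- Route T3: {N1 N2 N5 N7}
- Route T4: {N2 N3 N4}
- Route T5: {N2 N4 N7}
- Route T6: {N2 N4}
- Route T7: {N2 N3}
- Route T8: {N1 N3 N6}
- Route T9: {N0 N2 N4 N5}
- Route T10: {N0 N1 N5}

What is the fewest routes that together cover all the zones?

Take {T5, T8, T9}. Their union is {N0, N1, N2, N3, N4, N5, N6, N7}, which is all 8 zones.
No 2 of the 10 routes cover everything (all 45 combinations miss at least one zone), so 3 is optimal.

3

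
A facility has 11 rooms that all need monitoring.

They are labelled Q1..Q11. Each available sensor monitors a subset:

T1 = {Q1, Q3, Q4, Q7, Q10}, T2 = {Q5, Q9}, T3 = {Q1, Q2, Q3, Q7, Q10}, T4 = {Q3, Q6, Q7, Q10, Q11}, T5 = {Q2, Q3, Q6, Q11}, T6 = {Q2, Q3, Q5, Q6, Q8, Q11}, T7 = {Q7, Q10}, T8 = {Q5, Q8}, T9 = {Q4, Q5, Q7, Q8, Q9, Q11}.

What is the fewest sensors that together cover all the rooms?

3

T1 and T2 and T6 together: T1 ∪ T2 ∪ T6 = {Q1, Q2, Q3, Q4, Q5, Q6, Q7, Q8, Q9, Q10, Q11} — every room is covered.
No 2 of the 9 sensors cover everything (all 36 combinations miss at least one room), so 3 is optimal.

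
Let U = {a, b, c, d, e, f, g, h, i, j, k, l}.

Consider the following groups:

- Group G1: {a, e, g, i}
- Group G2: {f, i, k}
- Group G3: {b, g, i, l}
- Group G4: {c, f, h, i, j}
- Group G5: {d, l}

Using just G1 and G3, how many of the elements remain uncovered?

6

Union of G1, G3 = {a, b, e, g, i, l}.
Not covered: c, d, f, h, j, k — 6 elements.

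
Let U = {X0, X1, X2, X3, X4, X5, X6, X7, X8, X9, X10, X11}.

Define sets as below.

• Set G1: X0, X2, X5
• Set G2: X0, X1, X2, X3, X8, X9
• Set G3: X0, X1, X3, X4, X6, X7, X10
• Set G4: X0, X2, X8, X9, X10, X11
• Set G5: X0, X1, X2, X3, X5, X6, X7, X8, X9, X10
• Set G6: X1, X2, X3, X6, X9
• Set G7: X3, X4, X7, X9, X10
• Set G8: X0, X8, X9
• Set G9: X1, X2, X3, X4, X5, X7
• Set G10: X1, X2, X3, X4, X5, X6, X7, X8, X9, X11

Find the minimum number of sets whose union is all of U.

2

G5 and G10 together: G5 ∪ G10 = {X0, X1, X2, X3, X4, X5, X6, X7, X8, X9, X10, X11} — every point is covered.
No single set has all 12 points (the largest, G5, has 10), so 2 is optimal.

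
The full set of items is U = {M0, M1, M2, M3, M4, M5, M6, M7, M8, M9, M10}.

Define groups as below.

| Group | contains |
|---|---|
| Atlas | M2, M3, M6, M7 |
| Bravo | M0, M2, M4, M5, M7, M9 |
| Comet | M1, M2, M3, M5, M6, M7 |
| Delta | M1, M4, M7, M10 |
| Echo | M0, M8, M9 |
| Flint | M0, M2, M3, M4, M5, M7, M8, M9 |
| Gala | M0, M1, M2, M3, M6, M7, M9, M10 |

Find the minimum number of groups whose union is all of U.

Take {Flint, Gala}. Their union is {M0, M1, M2, M3, M4, M5, M6, M7, M8, M9, M10}, which is all 11 items.
No single group has all 11 items (the largest, Flint, has 8), so 2 is optimal.

2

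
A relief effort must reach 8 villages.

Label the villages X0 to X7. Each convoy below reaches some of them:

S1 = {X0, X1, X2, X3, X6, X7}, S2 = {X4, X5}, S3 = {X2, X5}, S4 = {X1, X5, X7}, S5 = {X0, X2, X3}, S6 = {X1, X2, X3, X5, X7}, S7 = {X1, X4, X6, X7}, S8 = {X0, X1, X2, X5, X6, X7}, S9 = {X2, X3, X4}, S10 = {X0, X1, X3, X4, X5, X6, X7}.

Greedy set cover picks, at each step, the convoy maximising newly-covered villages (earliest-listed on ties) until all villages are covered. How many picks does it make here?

2

Greedy: pick S10 (covers 7 new) → pick S1 (covers 1 new). Total picks: 2.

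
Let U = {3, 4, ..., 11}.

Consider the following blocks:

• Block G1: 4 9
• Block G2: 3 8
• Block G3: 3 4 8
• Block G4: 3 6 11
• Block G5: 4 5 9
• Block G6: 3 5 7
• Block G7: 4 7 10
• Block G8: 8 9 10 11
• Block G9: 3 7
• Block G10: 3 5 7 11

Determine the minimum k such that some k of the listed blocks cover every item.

G4 and G6 and G7 and G8 together: G4 ∪ G6 ∪ G7 ∪ G8 = {3, 4, 5, 6, 7, 8, 9, 10, 11} — every item is covered.
No 3 of the 10 blocks cover everything (all 120 combinations miss at least one item), so 4 is optimal.

4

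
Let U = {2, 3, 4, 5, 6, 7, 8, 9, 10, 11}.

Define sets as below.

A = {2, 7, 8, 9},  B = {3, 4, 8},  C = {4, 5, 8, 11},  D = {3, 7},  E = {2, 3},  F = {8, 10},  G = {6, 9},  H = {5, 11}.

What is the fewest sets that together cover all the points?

A and C and D and F and G together: A ∪ C ∪ D ∪ F ∪ G = {2, 3, 4, 5, 6, 7, 8, 9, 10, 11} — every point is covered.
No 4 of the 8 sets cover everything (all 70 combinations miss at least one point), so 5 is optimal.

5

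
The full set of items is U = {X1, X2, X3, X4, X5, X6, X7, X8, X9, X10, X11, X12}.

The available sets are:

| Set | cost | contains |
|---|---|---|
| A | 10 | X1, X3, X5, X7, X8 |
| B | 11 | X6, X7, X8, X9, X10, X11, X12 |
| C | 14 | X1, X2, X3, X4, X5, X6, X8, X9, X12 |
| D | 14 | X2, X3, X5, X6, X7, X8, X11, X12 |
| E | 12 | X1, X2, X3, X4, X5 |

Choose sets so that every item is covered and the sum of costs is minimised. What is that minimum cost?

B, E together cover every item (B ∪ E = {X1, X2, X3, X4, X5, X6, X7, X8, X9, X10, X11, X12}); total cost 11 + 12 = 23.
The greedy pick C, B costs 25; no covering selection beats 23.

23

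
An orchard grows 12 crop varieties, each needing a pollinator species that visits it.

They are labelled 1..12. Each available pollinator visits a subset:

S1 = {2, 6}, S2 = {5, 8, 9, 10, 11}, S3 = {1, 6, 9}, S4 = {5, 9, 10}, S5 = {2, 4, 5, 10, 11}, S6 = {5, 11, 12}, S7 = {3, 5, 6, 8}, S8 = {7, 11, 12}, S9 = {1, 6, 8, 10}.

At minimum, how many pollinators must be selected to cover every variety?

S3 and S5 and S7 and S8 together: S3 ∪ S5 ∪ S7 ∪ S8 = {1, 2, 3, 4, 5, 6, 7, 8, 9, 10, 11, 12} — every variety is covered.
Only S5 contains 4, so S5 is forced; the remaining 7 varieties need at least 3 more pollinators (each remaining pollinator adds at most 3) — so at least 4 pollinators are needed, and 4 is optimal.

4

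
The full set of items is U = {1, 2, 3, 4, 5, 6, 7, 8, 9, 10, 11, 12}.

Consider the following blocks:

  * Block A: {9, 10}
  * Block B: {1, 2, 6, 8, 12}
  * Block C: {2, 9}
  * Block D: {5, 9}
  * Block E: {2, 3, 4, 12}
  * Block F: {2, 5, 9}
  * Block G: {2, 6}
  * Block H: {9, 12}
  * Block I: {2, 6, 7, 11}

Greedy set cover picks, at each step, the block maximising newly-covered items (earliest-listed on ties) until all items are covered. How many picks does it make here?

Greedy: pick B (covers 5 new) → pick A (covers 2 new) → pick E (covers 2 new) → pick I (covers 2 new) → pick D (covers 1 new). Total picks: 5.

5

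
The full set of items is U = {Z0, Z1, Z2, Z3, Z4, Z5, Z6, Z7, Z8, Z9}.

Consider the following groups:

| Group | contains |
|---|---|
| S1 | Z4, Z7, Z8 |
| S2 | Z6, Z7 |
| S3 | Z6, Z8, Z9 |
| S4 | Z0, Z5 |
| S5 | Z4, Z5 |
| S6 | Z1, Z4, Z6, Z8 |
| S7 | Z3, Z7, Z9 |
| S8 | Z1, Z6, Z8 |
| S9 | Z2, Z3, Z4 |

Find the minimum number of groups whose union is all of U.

4

S4, S7, S8, and S9 cover everything between them: the union {Z0, Z1, Z2, Z3, Z4, Z5, Z6, Z7, Z8, Z9} is all of U.
Only S9 contains Z2, so S9 is forced; the remaining 7 items need at least 3 more groups (each remaining group adds at most 3) — so at least 4 groups are needed, and 4 is optimal.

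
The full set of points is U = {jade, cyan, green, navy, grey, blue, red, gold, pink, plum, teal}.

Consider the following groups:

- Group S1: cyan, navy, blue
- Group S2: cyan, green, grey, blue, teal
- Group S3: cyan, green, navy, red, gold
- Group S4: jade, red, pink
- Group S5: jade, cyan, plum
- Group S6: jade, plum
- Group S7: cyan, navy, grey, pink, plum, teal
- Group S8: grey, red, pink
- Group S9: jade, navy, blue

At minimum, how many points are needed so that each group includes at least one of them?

Take H = {jade, cyan, red}. Each listed group contains at least one of these, so H is a hitting set of size 3.
The groups S1, S6, S8 are pairwise disjoint, so any hitting set needs a separate point for each — at least 3. Hence 3 is optimal.

3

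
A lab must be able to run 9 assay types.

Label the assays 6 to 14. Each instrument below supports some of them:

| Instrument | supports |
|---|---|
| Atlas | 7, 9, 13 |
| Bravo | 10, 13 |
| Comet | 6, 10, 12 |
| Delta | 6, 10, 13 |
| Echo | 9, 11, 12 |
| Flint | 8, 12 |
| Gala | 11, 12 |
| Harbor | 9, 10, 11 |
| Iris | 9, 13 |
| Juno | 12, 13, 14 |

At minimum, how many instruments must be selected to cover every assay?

Atlas and Comet and Flint and Gala and Juno together: Atlas ∪ Comet ∪ Flint ∪ Gala ∪ Juno = {6, 7, 8, 9, 10, 11, 12, 13, 14} — every assay is covered.
No 4 of the 10 instruments cover everything (all 210 combinations miss at least one assay), so 5 is optimal.

5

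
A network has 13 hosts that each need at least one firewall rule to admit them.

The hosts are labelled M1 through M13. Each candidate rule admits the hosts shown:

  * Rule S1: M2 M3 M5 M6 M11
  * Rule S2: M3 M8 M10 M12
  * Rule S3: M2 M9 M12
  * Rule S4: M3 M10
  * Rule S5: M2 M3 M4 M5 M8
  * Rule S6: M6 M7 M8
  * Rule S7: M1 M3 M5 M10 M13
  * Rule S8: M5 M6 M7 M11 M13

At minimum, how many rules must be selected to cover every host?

Take {S3, S5, S7, S8}. Their union is {M1, M2, M3, M4, M5, M6, M7, M8, M9, M10, M11, M12, M13}, which is all 13 hosts.
Only S7 contains M1, so S7 is forced; the remaining 8 hosts need at least 3 more rules (each remaining rule adds at most 3) — so at least 4 rules are needed, and 4 is optimal.

4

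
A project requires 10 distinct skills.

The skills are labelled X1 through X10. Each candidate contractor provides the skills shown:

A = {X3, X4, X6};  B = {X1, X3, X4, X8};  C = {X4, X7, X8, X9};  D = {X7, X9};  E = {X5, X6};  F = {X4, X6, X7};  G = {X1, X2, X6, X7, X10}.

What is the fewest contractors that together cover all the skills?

B and C and E and G together: B ∪ C ∪ E ∪ G = {X1, X2, X3, X4, X5, X6, X7, X8, X9, X10} — every skill is covered.
No 3 of the 7 contractors cover everything (all 35 combinations miss at least one skill), so 4 is optimal.

4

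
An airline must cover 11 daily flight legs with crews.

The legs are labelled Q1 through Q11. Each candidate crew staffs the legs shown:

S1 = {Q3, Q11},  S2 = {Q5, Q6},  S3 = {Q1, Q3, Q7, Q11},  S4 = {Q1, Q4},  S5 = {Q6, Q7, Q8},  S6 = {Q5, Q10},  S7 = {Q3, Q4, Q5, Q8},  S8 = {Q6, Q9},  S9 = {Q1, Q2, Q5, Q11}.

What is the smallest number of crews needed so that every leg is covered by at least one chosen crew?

Take {S5, S6, S7, S8, S9}. Their union is {Q1, Q2, Q3, Q4, Q5, Q6, Q7, Q8, Q9, Q10, Q11}, which is all 11 legs.
No 4 of the 9 crews cover everything (all 126 combinations miss at least one leg), so 5 is optimal.

5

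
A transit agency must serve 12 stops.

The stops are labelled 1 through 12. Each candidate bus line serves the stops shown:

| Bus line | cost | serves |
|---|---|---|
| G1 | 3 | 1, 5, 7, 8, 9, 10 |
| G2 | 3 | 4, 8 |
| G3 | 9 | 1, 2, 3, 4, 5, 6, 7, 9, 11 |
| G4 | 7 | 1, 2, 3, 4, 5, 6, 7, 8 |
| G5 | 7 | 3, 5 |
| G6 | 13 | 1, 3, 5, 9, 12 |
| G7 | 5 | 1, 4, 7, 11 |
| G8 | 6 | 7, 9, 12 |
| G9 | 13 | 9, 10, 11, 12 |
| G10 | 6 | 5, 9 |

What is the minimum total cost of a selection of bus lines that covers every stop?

G1, G3, G8 together cover every stop (G1 ∪ G3 ∪ G8 = {1, 2, 3, 4, 5, 6, 7, 8, 9, 10, 11, 12}); total cost 3 + 9 + 6 = 18.
The greedy pick G1, G4, G7, G8 costs 21; no covering selection beats 18.

18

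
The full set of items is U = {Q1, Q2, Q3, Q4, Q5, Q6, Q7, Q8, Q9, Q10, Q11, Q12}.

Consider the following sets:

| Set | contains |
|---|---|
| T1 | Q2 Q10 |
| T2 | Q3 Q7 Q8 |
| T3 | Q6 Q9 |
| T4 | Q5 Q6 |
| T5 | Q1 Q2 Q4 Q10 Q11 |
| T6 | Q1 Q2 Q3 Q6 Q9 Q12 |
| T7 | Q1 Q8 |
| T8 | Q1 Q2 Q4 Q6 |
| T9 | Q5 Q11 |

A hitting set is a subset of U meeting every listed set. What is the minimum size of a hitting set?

4

H = {Q5, Q6, Q8, Q10} meets every set (each contains at least one member of H), and |H| = 4.
The sets T1, T3, T7, T9 are pairwise disjoint, so any hitting set needs a separate item for each — at least 4. Hence 4 is optimal.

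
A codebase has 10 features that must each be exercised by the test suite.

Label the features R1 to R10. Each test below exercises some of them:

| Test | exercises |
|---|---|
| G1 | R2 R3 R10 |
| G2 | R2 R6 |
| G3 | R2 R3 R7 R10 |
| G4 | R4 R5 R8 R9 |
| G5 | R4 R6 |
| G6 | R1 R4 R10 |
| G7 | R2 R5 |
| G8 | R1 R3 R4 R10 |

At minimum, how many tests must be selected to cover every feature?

G3 and G4 and G5 and G8 together: G3 ∪ G4 ∪ G5 ∪ G8 = {R1, R2, R3, R4, R5, R6, R7, R8, R9, R10} — every feature is covered.
No 3 of the 8 tests cover everything (all 56 combinations miss at least one feature), so 4 is optimal.

4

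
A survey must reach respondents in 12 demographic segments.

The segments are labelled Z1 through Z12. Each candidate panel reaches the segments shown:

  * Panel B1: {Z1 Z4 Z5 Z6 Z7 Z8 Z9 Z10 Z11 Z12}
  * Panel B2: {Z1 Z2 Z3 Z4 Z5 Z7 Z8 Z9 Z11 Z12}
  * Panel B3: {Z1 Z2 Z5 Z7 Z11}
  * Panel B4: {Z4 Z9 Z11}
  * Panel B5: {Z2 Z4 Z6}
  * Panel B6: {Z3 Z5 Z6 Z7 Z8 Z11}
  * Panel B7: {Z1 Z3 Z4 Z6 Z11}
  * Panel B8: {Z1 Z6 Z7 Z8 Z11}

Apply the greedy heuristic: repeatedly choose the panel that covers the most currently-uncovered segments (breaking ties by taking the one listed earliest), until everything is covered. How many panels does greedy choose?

Greedy: pick B1 (covers 10 new) → pick B2 (covers 2 new). Total picks: 2.

2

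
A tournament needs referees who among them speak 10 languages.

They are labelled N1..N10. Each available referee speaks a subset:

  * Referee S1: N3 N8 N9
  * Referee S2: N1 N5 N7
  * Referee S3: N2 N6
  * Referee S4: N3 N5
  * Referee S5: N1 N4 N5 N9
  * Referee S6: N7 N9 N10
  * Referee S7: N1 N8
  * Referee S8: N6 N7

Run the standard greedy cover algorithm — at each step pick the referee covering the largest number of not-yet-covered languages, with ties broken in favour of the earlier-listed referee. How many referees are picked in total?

4

Greedy: pick S5 (covers 4 new) → pick S1 (covers 2 new) → pick S3 (covers 2 new) → pick S6 (covers 2 new). Total picks: 4.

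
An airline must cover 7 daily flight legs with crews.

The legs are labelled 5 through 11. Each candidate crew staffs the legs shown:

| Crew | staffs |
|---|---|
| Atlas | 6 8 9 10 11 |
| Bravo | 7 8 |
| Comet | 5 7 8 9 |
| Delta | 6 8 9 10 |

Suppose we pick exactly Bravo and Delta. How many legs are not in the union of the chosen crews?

2

Union of Bravo, Delta = {6, 7, 8, 9, 10}.
Not covered: 5, 11 — 2 legs.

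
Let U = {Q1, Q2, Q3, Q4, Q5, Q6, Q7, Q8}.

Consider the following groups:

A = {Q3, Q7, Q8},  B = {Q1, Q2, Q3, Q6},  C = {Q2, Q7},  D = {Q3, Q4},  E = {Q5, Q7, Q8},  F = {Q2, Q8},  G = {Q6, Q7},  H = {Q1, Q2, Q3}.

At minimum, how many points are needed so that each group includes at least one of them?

T = {Q2, Q4, Q7} meets every group (each contains at least one member of T), and |T| = 3.
The groups D, F, G are pairwise disjoint, so any hitting set needs a separate point for each — at least 3. Hence 3 is optimal.

3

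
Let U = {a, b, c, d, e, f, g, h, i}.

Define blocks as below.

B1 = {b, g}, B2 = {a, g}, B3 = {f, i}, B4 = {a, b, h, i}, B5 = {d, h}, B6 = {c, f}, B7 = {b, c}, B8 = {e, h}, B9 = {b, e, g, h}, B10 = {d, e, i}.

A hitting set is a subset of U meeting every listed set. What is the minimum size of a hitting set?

Take T = {c, g, h, i}. Each listed block contains at least one of these, so T is a hitting set of size 4.
The blocks B2, B3, B5, B7 are pairwise disjoint, so any hitting set needs a separate point for each — at least 4. Hence 4 is optimal.

4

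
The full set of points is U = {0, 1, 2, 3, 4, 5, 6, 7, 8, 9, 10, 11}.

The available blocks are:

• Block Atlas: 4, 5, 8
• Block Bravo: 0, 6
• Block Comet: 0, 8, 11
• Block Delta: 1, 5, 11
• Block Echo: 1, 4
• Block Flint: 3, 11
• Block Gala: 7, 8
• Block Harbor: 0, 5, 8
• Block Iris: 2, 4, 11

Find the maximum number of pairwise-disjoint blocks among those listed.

Bravo, Echo, Flint, Gala are pairwise disjoint (Bravo={0,6}; Echo={1,4}; Flint={3,11}; Gala={7,8}).
Every remaining block overlaps one of these, and no 5 of the listed blocks are pairwise disjoint, so 4 is the maximum.

4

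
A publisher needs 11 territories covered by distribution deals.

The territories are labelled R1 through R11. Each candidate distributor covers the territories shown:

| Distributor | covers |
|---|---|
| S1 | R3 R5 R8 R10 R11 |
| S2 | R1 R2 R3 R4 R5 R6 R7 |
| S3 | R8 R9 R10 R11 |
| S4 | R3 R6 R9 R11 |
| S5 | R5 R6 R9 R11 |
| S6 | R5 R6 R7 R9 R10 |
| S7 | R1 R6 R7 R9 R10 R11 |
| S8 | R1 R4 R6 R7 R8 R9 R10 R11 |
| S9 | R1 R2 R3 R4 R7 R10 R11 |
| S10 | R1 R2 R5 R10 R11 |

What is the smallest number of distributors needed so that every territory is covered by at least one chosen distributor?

S2 and S8 together: S2 ∪ S8 = {R1, R2, R3, R4, R5, R6, R7, R8, R9, R10, R11} — every territory is covered.
No single distributor has all 11 territories (the largest, S8, has 8), so 2 is optimal.

2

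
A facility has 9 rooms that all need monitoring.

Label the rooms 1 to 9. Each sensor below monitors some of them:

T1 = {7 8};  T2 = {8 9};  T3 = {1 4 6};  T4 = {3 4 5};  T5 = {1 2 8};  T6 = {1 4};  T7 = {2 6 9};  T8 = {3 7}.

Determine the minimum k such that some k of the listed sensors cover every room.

4

Take {T1, T4, T5, T7}. Their union is {1, 2, 3, 4, 5, 6, 7, 8, 9}, which is all 9 rooms.
No 3 of the 8 sensors cover everything (all 56 combinations miss at least one room), so 4 is optimal.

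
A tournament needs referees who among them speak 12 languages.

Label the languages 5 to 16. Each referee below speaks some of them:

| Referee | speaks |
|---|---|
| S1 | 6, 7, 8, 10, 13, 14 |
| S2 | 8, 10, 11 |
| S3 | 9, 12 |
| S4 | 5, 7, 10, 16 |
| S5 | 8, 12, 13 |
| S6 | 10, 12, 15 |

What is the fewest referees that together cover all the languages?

Take {S1, S2, S3, S4, S6}. Their union is {5, 6, 7, 8, 9, 10, 11, 12, 13, 14, 15, 16}, which is all 12 languages.
No 4 of the 6 referees cover everything (all 15 combinations miss at least one language), so 5 is optimal.

5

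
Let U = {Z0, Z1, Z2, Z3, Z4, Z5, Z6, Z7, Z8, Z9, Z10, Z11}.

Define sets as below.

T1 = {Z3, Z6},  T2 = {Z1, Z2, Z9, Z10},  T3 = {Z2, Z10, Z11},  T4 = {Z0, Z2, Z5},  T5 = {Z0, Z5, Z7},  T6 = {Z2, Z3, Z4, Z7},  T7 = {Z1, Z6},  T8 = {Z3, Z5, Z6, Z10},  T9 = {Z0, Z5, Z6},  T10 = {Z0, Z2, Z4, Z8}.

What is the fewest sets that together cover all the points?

T2 and T3 and T5 and T8 and T10 together: T2 ∪ T3 ∪ T5 ∪ T8 ∪ T10 = {Z0, Z1, Z2, Z3, Z4, Z5, Z6, Z7, Z8, Z9, Z10, Z11} — every point is covered.
No 4 of the 10 sets cover everything (all 210 combinations miss at least one point), so 5 is optimal.

5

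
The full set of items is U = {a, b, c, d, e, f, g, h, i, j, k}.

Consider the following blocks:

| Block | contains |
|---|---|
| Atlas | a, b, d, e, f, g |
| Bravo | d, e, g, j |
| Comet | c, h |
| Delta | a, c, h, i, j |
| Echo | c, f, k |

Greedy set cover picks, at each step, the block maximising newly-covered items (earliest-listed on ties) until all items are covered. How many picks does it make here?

3

Greedy: pick Atlas (covers 6 new) → pick Delta (covers 4 new) → pick Echo (covers 1 new). Total picks: 3.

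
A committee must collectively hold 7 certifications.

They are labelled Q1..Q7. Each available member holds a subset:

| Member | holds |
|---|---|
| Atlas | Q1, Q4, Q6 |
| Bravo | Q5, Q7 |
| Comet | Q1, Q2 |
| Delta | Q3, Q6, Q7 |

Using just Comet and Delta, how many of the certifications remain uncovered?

2

Union of Comet, Delta = {Q1, Q2, Q3, Q6, Q7}.
Not covered: Q4, Q5 — 2 certifications.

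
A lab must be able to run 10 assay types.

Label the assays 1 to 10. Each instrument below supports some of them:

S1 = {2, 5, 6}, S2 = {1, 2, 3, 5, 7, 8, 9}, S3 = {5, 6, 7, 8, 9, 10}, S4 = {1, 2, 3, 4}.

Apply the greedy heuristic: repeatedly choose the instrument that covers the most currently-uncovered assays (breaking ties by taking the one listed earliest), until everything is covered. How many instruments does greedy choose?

3

Greedy: pick S2 (covers 7 new) → pick S3 (covers 2 new) → pick S4 (covers 1 new). Total picks: 3.
(The true minimum cover uses only 2 instruments, so greedy is not optimal here.)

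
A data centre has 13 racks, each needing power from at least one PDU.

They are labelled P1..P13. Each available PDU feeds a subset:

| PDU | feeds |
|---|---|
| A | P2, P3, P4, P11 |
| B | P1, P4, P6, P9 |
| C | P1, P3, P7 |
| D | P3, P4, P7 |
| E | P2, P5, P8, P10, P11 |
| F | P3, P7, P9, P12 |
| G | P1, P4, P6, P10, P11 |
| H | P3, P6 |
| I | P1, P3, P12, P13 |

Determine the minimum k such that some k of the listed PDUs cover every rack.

Take {B, D, E, I}. Their union is {P1, P2, P3, P4, P5, P6, P7, P8, P9, P10, P11, P12, P13}, which is all 13 racks.
No 3 of the 9 PDUs cover everything (all 84 combinations miss at least one rack), so 4 is optimal.

4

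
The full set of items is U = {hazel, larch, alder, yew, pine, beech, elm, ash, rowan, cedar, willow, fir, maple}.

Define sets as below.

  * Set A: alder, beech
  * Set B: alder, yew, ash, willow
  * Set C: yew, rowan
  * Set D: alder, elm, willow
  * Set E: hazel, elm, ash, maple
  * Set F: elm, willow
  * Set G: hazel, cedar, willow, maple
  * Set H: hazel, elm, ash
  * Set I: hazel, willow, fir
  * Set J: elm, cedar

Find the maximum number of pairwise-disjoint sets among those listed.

A, C, I, J are pairwise disjoint (A={alder,beech}; C={yew,rowan}; I={hazel,willow,fir}; J={elm,cedar}).
Every remaining set overlaps one of these, and no 5 of the listed sets are pairwise disjoint, so 4 is the maximum.

4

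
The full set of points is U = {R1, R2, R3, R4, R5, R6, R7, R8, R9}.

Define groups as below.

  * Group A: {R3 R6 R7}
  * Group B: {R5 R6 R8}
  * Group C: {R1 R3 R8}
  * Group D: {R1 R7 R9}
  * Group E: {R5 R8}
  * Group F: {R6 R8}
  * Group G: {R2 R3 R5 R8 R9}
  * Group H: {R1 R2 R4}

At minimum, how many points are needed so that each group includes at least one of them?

The 3 points {R4, R7, R8} hit every group.
The groups A, E, H are pairwise disjoint, so any hitting set needs a separate point for each — at least 3. Hence 3 is optimal.

3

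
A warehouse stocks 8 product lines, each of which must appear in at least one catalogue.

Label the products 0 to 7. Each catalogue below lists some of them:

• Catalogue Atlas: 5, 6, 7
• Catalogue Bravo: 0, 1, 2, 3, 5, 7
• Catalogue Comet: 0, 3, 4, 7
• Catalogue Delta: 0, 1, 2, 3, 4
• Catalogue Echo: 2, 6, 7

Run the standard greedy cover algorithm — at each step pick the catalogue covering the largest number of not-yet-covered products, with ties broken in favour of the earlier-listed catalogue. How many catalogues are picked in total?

Greedy: pick Bravo (covers 6 new) → pick Atlas (covers 1 new) → pick Comet (covers 1 new). Total picks: 3.
(The true minimum cover uses only 2 catalogues, so greedy is not optimal here.)

3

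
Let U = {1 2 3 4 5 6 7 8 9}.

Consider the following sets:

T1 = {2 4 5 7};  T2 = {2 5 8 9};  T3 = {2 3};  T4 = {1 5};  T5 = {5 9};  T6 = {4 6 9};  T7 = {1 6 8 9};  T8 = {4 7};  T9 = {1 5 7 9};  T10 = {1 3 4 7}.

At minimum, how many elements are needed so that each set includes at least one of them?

4

H = {3, 5, 6, 7} meets every set (each contains at least one member of H), and |H| = 4.
No choice of 3 elements meets every set, so 4 is the minimum.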